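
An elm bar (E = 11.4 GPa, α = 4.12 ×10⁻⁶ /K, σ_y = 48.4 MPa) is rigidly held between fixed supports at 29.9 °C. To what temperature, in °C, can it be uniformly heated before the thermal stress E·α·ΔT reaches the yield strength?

1060 °C

E·α·ΔT = 48.40 MPa ⇒ ΔT = 48.40 / (11.40×10³ × 4.12×10⁻⁶) = 1030 K.
T = 29.9 + 1030 = 1060 °C.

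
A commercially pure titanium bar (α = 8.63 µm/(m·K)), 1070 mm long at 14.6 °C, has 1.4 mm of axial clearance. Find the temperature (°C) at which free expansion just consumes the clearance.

α·L₀·ΔT = 1.4 mm ⇒ ΔT = 1.4 / (8.63×10⁻⁶ × 1070.0) = 151.6 K.
T = 14.6 + 151.6 = 166.2 °C.

166 °C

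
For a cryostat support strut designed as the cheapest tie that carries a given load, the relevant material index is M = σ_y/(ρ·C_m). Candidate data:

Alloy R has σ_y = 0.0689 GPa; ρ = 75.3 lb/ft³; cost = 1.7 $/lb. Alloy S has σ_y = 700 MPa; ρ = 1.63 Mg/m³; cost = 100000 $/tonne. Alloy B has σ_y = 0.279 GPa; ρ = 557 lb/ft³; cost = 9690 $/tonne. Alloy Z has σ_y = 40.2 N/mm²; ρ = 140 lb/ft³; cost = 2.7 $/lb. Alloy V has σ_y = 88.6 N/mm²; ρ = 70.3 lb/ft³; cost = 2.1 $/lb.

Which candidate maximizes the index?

alloy V

Putting every candidate on a common basis:
  alloy R: σ_y = 68.90 MPa, ρ = 1206 kg/m³, cost = 3.748 $/kg
  alloy S: σ_y = 700.0 MPa, ρ = 1630 kg/m³, cost = 100.0 $/kg
  alloy B: σ_y = 279.0 MPa, ρ = 8922 kg/m³, cost = 9.690 $/kg
  alloy Z: σ_y = 40.20 MPa, ρ = 2243 kg/m³, cost = 5.952 $/kg
  alloy V: σ_y = 88.60 MPa, ρ = 1126 kg/m³, cost = 4.630 $/kg
  alloy V: M = 17.0 kN·m per $
  alloy R: M = 15.2 kN·m per $
  alloy S: M = 4.29 kN·m per $
  alloy B: M = 3.23 kN·m per $
  alloy Z: M = 3.01 kN·m per $
The maximum is for alloy V.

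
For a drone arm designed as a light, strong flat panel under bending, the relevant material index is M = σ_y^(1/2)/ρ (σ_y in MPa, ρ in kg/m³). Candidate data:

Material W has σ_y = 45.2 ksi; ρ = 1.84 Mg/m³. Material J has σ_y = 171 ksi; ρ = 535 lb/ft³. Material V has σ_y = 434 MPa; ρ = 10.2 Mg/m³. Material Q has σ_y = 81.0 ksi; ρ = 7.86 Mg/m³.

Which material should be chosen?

material W

In SI units:
  material W: σ_y = 311.6 MPa, ρ = 1840 kg/m³
  material J: σ_y = 1179 MPa, ρ = 8570 kg/m³
  material V: σ_y = 434.0 MPa, ρ = 10200 kg/m³
  material Q: σ_y = 558.5 MPa, ρ = 7860 kg/m³
  material W: M = 9.59×10⁻³
  material J: M = 4.01×10⁻³
  material Q: M = 3.01×10⁻³
  material V: M = 2.04×10⁻³
The maximum is for material W.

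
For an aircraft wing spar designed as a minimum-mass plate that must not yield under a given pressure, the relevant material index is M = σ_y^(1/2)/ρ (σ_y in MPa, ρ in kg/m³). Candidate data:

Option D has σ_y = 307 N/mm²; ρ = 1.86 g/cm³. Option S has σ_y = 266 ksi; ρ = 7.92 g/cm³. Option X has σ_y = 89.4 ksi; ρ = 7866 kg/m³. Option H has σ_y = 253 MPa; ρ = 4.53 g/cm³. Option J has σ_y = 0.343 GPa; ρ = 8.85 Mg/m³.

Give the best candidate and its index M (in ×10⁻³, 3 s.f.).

option D, M = 9.42×10⁻³

Normalizing units and computing the index:
  option D: σ_y = 307.0 MPa, ρ = 1860 kg/m³
  option S: σ_y = 1834 MPa, ρ = 7920 kg/m³
  option X: σ_y = 616.4 MPa, ρ = 7866 kg/m³
  option H: σ_y = 253.0 MPa, ρ = 4530 kg/m³
  option J: σ_y = 343.0 MPa, ρ = 8850 kg/m³
  option D: M = 9.42×10⁻³
  option S: M = 5.41×10⁻³
  option H: M = 3.51×10⁻³
  option X: M = 3.16×10⁻³
  option J: M = 2.09×10⁻³
Option D has the largest M.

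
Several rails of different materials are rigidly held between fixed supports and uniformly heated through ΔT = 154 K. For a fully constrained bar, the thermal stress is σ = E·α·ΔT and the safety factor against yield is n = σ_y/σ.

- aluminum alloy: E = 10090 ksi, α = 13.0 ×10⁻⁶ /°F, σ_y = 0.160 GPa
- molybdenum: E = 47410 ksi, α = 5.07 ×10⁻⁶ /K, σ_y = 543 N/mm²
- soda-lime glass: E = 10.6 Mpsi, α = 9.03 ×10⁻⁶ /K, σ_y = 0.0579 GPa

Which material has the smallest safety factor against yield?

soda-lime glass

Per material, after unit conversion:
  aluminum alloy: E = 69.57, α = 23.4, σ_y = 160.0 → σ = 251 MPa, n = 0.638
  molybdenum: E = 326.9, α = 5.07, σ_y = 543.0 → σ = 255 MPa, n = 2.13
  soda-lime glass: E = 73.08, α = 9.03, σ_y = 57.90 → σ = 102 MPa, n = 0.570
The minimum is soda-lime glass at n = 0.570.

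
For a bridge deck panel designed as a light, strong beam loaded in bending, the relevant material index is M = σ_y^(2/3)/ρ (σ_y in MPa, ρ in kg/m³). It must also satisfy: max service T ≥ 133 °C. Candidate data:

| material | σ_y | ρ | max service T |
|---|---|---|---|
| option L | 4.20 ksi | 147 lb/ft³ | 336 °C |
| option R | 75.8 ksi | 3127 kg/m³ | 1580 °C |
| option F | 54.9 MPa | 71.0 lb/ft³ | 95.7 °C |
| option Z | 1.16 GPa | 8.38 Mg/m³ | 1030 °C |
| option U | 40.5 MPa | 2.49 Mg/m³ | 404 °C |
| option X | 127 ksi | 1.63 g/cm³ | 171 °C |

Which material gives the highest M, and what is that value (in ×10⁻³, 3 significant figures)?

option X, M = 56.2×10⁻³

Screen on constraints: max service T ≥ 133 °C. Survivors: option L, option R, option Z, option U, option X.
In SI units:
  option L: σ_y = 28.96 MPa, ρ = 2355 kg/m³
  option R: σ_y = 522.6 MPa, ρ = 3127 kg/m³
  option Z: σ_y = 1160 MPa, ρ = 8380 kg/m³
  option U: σ_y = 40.50 MPa, ρ = 2490 kg/m³
  option X: σ_y = 875.6 MPa, ρ = 1630 kg/m³
  option X: M = 56.2×10⁻³
  option R: M = 20.7×10⁻³
  option Z: M = 13.2×10⁻³
  option U: M = 4.74×10⁻³
  option L: M = 4.00×10⁻³
The maximum is for option X.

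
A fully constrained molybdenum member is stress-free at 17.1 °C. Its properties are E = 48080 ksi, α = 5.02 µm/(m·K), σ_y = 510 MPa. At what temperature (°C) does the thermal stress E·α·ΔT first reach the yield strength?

E = 48080 ksi = 331.5 GPa.
E·α·ΔT = 510.0 MPa ⇒ ΔT = 510.0 / (331.5×10³ × 5.02×10⁻⁶) = 306.5 K.
T = 17.1 + 306.5 = 323.6 °C.

324 °C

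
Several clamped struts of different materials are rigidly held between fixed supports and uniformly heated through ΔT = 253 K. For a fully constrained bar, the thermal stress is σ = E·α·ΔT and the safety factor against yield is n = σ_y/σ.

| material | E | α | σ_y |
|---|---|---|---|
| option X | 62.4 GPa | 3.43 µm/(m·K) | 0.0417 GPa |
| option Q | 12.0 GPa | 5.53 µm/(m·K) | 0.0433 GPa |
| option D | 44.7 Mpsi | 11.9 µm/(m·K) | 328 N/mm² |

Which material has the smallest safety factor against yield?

option D

With everything in SI (GPa, ×10⁻⁶/K, MPa):
  option X: E = 62.40, α = 3.43, σ_y = 41.70 → σ = 54.2 MPa, n = 0.770
  option Q: E = 12.00, α = 5.53, σ_y = 43.30 → σ = 16.8 MPa, n = 2.58
  option D: E = 308.2, α = 11.9, σ_y = 328.0 → σ = 928 MPa, n = 0.353
Option D has the lowest safety factor, n = 0.353.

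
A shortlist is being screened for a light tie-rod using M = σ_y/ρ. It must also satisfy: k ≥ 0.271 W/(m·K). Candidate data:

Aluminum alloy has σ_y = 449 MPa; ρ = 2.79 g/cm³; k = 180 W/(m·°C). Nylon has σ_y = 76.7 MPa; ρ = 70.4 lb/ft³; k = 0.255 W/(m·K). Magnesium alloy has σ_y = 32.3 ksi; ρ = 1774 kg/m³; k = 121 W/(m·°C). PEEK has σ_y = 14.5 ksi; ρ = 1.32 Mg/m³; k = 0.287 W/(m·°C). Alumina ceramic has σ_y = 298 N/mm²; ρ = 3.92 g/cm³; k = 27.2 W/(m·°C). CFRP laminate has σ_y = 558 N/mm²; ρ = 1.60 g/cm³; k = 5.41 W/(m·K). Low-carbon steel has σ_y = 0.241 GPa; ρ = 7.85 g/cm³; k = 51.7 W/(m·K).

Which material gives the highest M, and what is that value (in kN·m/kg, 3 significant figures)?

Screen on constraints: k ≥ 0.271 W/(m·K). Survivors: aluminum alloy, magnesium alloy, PEEK, alumina ceramic, CFRP laminate, low-carbon steel.
Normalizing units and computing the index:
  aluminum alloy: σ_y = 449.0 MPa, ρ = 2790 kg/m³
  magnesium alloy: σ_y = 222.7 MPa, ρ = 1774 kg/m³
  PEEK: σ_y = 99.97 MPa, ρ = 1320 kg/m³
  alumina ceramic: σ_y = 298.0 MPa, ρ = 3920 kg/m³
  CFRP laminate: σ_y = 558.0 MPa, ρ = 1600 kg/m³
  low-carbon steel: σ_y = 241.0 MPa, ρ = 7850 kg/m³
  CFRP laminate: M = 349 kN·m/kg
  aluminum alloy: M = 161 kN·m/kg
  magnesium alloy: M = 126 kN·m/kg
  alumina ceramic: M = 76.0 kN·m/kg
  PEEK: M = 75.7 kN·m/kg
  low-carbon steel: M = 30.7 kN·m/kg
CFRP laminate has the largest M.

CFRP laminate, M = 349 kN·m/kg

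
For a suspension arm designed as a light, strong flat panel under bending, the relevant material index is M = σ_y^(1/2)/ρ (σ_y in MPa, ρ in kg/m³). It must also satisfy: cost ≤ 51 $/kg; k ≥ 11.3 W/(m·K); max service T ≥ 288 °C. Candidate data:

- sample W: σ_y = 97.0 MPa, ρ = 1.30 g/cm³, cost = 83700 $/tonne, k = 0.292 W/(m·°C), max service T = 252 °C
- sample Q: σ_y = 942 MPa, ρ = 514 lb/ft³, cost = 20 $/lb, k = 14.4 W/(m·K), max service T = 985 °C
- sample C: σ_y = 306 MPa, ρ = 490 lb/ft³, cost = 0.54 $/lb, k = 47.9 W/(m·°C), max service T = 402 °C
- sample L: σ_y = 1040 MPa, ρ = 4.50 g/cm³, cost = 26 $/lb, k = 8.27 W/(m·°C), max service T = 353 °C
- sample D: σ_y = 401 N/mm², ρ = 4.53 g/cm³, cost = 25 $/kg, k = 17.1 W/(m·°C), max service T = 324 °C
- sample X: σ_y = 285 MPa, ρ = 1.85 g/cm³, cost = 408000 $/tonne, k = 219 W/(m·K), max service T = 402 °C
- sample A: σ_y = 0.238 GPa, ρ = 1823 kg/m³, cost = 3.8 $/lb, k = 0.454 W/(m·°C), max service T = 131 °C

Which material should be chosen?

Screen on constraints: cost ≤ 51 $/kg; k ≥ 11.3 W/(m·K); max service T ≥ 288 °C. Survivors: sample Q, sample C, sample D.
In SI units:
  sample Q: σ_y = 942.0 MPa, ρ = 8233 kg/m³
  sample C: σ_y = 306.0 MPa, ρ = 7849 kg/m³
  sample D: σ_y = 401.0 MPa, ρ = 4530 kg/m³
  sample D: M = 4.42×10⁻³
  sample Q: M = 3.73×10⁻³
  sample C: M = 2.23×10⁻³
The maximum is for sample D.

sample D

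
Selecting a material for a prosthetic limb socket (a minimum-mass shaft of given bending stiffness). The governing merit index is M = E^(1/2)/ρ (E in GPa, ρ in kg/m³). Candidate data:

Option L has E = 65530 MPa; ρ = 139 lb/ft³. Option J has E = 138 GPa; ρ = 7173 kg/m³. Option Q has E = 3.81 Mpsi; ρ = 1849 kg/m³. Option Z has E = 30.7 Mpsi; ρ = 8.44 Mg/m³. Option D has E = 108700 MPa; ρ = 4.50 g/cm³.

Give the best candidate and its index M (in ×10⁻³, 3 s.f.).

option L, M = 3.64×10⁻³

Normalizing units and computing the index:
  option L: E = 65.53 GPa, ρ = 2227 kg/m³
  option J: E = 138.0 GPa, ρ = 7173 kg/m³
  option Q: E = 26.27 GPa, ρ = 1849 kg/m³
  option Z: E = 211.7 GPa, ρ = 8440 kg/m³
  option D: E = 108.7 GPa, ρ = 4500 kg/m³
  option L: M = 3.64×10⁻³
  option Q: M = 2.77×10⁻³
  option D: M = 2.32×10⁻³
  option Z: M = 1.72×10⁻³
  option J: M = 1.64×10⁻³
Option L has the largest M.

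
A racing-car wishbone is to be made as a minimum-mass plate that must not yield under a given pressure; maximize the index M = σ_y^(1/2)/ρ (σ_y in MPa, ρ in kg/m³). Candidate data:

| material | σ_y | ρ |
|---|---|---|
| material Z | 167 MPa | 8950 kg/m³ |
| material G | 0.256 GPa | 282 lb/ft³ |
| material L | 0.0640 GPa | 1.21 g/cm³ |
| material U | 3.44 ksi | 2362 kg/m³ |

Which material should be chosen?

material L

In SI units:
  material Z: σ_y = 167.0 MPa, ρ = 8950 kg/m³
  material G: σ_y = 256.0 MPa, ρ = 4517 kg/m³
  material L: σ_y = 64.00 MPa, ρ = 1210 kg/m³
  material U: σ_y = 23.72 MPa, ρ = 2362 kg/m³
  material L: M = 6.61×10⁻³
  material G: M = 3.54×10⁻³
  material U: M = 2.06×10⁻³
  material Z: M = 1.44×10⁻³
Material L has the largest M.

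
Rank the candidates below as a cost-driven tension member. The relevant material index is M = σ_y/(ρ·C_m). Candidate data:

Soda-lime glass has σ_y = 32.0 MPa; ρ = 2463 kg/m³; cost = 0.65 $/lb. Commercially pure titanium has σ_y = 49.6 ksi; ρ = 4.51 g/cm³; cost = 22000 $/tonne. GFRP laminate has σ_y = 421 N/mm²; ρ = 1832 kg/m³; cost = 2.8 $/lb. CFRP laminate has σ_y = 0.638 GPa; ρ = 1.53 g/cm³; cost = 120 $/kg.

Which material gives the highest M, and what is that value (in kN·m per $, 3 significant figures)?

GFRP laminate, M = 37.2 kN·m per $

Convert each candidate to consistent units, then evaluate M:
  soda-lime glass: σ_y = 32.00 MPa, ρ = 2463 kg/m³, cost = 1.433 $/kg
  commercially pure titanium: σ_y = 342.0 MPa, ρ = 4510 kg/m³, cost = 22.00 $/kg
  GFRP laminate: σ_y = 421.0 MPa, ρ = 1832 kg/m³, cost = 6.173 $/kg
  CFRP laminate: σ_y = 638.0 MPa, ρ = 1530 kg/m³, cost = 120.0 $/kg
  GFRP laminate: M = 37.2 kN·m per $
  soda-lime glass: M = 9.07 kN·m per $
  CFRP laminate: M = 3.47 kN·m per $
  commercially pure titanium: M = 3.45 kN·m per $
The maximum is for GFRP laminate.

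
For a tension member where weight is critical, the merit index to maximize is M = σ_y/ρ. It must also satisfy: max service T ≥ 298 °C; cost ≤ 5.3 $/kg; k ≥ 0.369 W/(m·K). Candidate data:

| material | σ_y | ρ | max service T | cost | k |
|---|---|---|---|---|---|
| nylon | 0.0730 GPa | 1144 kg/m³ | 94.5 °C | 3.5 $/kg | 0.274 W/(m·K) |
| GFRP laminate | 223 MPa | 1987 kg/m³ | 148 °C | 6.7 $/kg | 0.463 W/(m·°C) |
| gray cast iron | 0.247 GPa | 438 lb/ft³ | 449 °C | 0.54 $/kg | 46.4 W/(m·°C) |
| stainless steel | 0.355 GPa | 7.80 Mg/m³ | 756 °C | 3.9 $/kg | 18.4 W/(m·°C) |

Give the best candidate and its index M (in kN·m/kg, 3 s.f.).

stainless steel, M = 45.5 kN·m/kg

Screen on constraints: max service T ≥ 298 °C; cost ≤ 5.3 $/kg; k ≥ 0.369 W/(m·K). Survivors: gray cast iron, stainless steel.
In SI units:
  gray cast iron: σ_y = 247.0 MPa, ρ = 7016 kg/m³
  stainless steel: σ_y = 355.0 MPa, ρ = 7800 kg/m³
  stainless steel: M = 45.5 kN·m/kg
  gray cast iron: M = 35.2 kN·m/kg
Stainless steel ranks first.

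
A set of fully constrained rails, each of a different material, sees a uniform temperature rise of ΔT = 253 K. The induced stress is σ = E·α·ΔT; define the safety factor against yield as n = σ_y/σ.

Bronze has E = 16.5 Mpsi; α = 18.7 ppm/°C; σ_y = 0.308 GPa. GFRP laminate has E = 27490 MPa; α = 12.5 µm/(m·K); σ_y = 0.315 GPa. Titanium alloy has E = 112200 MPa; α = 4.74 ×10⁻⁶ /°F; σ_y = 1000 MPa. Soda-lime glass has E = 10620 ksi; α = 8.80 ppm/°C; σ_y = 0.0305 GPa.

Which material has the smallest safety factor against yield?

With everything in SI (GPa, ×10⁻⁶/K, MPa):
  bronze: E = 113.8, α = 18.7, σ_y = 308.0 → σ = 538 MPa, n = 0.572
  GFRP laminate: E = 27.49, α = 12.5, σ_y = 315.0 → σ = 86.9 MPa, n = 3.62
  titanium alloy: E = 112.2, α = 8.53, σ_y = 1000 → σ = 242 MPa, n = 4.13
  soda-lime glass: E = 73.22, α = 8.80, σ_y = 30.50 → σ = 163 MPa, n = 0.187
The minimum is soda-lime glass at n = 0.187.

soda-lime glass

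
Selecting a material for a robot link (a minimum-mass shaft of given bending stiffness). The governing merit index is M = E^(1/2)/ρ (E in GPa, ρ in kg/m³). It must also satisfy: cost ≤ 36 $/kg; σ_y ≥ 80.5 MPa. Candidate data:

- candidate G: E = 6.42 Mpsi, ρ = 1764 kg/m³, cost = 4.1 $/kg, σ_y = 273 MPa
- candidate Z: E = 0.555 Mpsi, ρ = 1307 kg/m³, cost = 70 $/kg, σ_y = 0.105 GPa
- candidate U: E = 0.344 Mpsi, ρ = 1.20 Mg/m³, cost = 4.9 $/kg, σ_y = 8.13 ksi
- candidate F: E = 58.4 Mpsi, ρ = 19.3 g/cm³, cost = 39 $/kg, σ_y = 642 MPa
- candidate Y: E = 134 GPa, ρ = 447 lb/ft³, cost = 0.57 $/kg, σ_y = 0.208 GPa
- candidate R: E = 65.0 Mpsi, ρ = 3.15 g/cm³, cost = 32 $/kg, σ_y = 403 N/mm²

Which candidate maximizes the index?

candidate R

Screen on constraints: cost ≤ 36 $/kg; σ_y ≥ 80.5 MPa. Survivors: candidate G, candidate Y, candidate R.
Putting every candidate on a common basis:
  candidate G: E = 44.26 GPa, ρ = 1764 kg/m³
  candidate Y: E = 134.0 GPa, ρ = 7160 kg/m³
  candidate R: E = 448.2 GPa, ρ = 3150 kg/m³
  candidate R: M = 6.72×10⁻³
  candidate G: M = 3.77×10⁻³
  candidate Y: M = 1.62×10⁻³
Candidate R ranks first.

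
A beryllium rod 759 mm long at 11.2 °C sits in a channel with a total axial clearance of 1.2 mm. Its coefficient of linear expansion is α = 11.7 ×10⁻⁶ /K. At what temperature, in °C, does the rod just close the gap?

146 °C

α·L₀·ΔT = 1.2 mm ⇒ ΔT = 1.2 / (11.7×10⁻⁶ × 759.0) = 135.1 K.
T = 11.2 + 135.1 = 146.3 °C.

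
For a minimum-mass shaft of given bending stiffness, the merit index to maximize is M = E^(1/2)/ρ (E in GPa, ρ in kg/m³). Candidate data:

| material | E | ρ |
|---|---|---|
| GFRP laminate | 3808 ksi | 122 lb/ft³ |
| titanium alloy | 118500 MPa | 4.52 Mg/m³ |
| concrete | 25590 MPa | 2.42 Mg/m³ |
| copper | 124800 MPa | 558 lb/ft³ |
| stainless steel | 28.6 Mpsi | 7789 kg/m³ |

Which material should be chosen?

In SI units:
  GFRP laminate: E = 26.26 GPa, ρ = 1954 kg/m³
  titanium alloy: E = 118.5 GPa, ρ = 4520 kg/m³
  concrete: E = 25.59 GPa, ρ = 2420 kg/m³
  copper: E = 124.8 GPa, ρ = 8938 kg/m³
  stainless steel: E = 197.2 GPa, ρ = 7789 kg/m³
  GFRP laminate: M = 2.62×10⁻³
  titanium alloy: M = 2.41×10⁻³
  concrete: M = 2.09×10⁻³
  stainless steel: M = 1.80×10⁻³
  copper: M = 1.25×10⁻³
Highest index: GFRP laminate.

GFRP laminate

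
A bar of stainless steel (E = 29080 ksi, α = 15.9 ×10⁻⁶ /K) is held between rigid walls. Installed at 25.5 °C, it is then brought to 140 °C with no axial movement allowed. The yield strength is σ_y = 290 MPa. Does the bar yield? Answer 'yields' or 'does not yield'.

E = 29080 ksi = 200.5 GPa.
ΔT = 114.5 K. Constrained thermal stress σ = E·α·ΔT = 200.5×10³ MPa × 15.9×10⁻⁶ × 114.5 = 365 MPa (compressive).
Compare to σ_y = 290 MPa: σ ≥ σ_y, so it yields.

yields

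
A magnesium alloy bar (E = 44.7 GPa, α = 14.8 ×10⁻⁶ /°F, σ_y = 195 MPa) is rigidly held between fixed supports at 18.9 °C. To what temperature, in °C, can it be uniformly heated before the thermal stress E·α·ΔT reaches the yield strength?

α = 14.8×10⁻⁶/°F × 9/5 = 26.6×10⁻⁶/K.
E·α·ΔT = 195.0 MPa ⇒ ΔT = 195.0 / (44.70×10³ × 26.6×10⁻⁶) = 163.8 K.
T = 18.9 + 163.8 = 182.7 °C.

183 °C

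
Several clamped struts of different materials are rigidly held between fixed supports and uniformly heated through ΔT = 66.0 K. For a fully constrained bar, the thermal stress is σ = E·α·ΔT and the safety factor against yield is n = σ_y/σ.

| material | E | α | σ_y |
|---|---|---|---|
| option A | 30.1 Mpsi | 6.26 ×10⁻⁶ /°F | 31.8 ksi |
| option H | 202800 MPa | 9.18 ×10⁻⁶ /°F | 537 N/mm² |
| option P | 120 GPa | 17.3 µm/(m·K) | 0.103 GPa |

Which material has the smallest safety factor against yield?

Per material, after unit conversion:
  option A: E = 207.5, α = 11.3, σ_y = 219.3 → σ = 154 MPa, n = 1.42
  option H: E = 202.8, α = 16.5, σ_y = 537.0 → σ = 221 MPa, n = 2.43
  option P: E = 120.0, α = 17.3, σ_y = 103.0 → σ = 137 MPa, n = 0.752
The minimum is option P at n = 0.752.

option P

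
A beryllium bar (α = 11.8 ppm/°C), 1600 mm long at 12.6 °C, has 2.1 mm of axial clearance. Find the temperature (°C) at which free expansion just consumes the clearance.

124 °C

α·L₀·ΔT = 2.1 mm ⇒ ΔT = 2.1 / (11.8×10⁻⁶ × 1600.0) = 111.2 K.
T = 12.6 + 111.2 = 123.8 °C.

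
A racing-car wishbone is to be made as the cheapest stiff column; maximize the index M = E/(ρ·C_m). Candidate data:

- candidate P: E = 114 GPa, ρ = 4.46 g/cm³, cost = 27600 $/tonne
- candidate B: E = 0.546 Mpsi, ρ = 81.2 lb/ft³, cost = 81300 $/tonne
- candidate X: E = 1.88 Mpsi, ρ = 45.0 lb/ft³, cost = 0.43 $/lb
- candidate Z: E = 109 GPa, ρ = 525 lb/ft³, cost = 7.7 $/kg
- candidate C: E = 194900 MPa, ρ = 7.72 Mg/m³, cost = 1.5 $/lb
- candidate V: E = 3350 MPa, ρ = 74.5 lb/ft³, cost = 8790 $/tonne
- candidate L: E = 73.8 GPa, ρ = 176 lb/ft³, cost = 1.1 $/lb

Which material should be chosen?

candidate X

Convert each candidate to consistent units, then evaluate M:
  candidate P: E = 114.0 GPa, ρ = 4460 kg/m³, cost = 27.60 $/kg
  candidate B: E = 3.765 GPa, ρ = 1301 kg/m³, cost = 81.30 $/kg
  candidate X: E = 12.96 GPa, ρ = 720.8 kg/m³, cost = 0.9480 $/kg
  candidate Z: E = 109.0 GPa, ρ = 8410 kg/m³, cost = 7.700 $/kg
  candidate C: E = 194.9 GPa, ρ = 7720 kg/m³, cost = 3.307 $/kg
  candidate V: E = 3.350 GPa, ρ = 1193 kg/m³, cost = 8.790 $/kg
  candidate L: E = 73.80 GPa, ρ = 2819 kg/m³, cost = 2.425 $/kg
  candidate X: M = 19.0 MN·m per $
  candidate L: M = 10.8 MN·m per $
  candidate C: M = 7.63 MN·m per $
  candidate Z: M = 1.68 MN·m per $
  candidate P: M = 0.926 MN·m per $
  candidate V: M = 0.319 MN·m per $
  candidate B: M = 0.0356 MN·m per $
Highest index: candidate X.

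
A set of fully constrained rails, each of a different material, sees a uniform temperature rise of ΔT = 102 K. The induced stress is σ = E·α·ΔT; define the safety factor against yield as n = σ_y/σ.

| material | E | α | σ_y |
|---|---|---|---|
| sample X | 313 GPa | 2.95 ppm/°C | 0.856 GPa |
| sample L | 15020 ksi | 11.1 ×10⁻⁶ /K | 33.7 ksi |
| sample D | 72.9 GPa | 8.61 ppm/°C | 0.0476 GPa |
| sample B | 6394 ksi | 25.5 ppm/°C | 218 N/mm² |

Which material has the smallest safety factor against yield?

sample D

In consistent units (E in GPa, α in ×10⁻⁶/K, σ_y in MPa):
  sample X: E = 313.0, α = 2.95, σ_y = 856.0 → σ = 94.2 MPa, n = 9.09
  sample L: E = 103.6, α = 11.1, σ_y = 232.4 → σ = 117 MPa, n = 1.98
  sample D: E = 72.90, α = 8.61, σ_y = 47.60 → σ = 64.0 MPa, n = 0.743
  sample B: E = 44.09, α = 25.5, σ_y = 218.0 → σ = 115 MPa, n = 1.90
The minimum is sample D at n = 0.743.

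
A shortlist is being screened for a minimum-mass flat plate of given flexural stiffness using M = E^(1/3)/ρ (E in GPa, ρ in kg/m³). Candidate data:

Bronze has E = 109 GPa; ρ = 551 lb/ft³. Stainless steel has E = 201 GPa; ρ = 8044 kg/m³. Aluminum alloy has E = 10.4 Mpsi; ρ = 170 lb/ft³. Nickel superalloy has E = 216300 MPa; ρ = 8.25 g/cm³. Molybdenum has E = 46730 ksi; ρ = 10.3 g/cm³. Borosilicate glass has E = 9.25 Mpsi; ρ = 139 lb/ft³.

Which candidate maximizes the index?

borosilicate glass

After converting to SI:
  bronze: E = 109.0 GPa, ρ = 8826 kg/m³
  stainless steel: E = 201.0 GPa, ρ = 8044 kg/m³
  aluminum alloy: E = 71.71 GPa, ρ = 2723 kg/m³
  nickel superalloy: E = 216.3 GPa, ρ = 8250 kg/m³
  molybdenum: E = 322.2 GPa, ρ = 10300 kg/m³
  borosilicate glass: E = 63.78 GPa, ρ = 2227 kg/m³
  borosilicate glass: M = 1.79×10⁻³
  aluminum alloy: M = 1.53×10⁻³
  stainless steel: M = 0.728×10⁻³
  nickel superalloy: M = 0.728×10⁻³
  molybdenum: M = 0.666×10⁻³
  bronze: M = 0.541×10⁻³
Borosilicate glass has the largest M.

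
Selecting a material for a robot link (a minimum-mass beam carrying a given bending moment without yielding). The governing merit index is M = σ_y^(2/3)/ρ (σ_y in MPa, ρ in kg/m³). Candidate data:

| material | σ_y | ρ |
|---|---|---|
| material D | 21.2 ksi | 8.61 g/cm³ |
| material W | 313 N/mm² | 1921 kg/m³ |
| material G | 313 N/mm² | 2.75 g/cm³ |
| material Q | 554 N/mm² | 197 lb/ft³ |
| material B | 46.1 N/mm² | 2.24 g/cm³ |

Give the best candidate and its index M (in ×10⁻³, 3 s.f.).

material W, M = 24.0×10⁻³

Normalizing units and computing the index:
  material D: σ_y = 146.2 MPa, ρ = 8610 kg/m³
  material W: σ_y = 313.0 MPa, ρ = 1921 kg/m³
  material G: σ_y = 313.0 MPa, ρ = 2750 kg/m³
  material Q: σ_y = 554.0 MPa, ρ = 3156 kg/m³
  material B: σ_y = 46.10 MPa, ρ = 2240 kg/m³
  material W: M = 24.0×10⁻³
  material Q: M = 21.4×10⁻³
  material G: M = 16.8×10⁻³
  material B: M = 5.74×10⁻³
  material D: M = 3.22×10⁻³
Material W ranks first.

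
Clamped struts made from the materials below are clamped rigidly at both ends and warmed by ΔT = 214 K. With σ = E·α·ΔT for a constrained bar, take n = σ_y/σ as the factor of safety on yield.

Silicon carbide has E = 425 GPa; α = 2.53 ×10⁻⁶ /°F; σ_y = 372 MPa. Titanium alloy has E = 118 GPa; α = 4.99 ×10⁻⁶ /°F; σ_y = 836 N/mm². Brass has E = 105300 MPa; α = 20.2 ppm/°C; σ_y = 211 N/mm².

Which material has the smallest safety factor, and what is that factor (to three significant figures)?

brass, n = 0.464

With everything in SI (GPa, ×10⁻⁶/K, MPa):
  silicon carbide: E = 425.0, α = 4.55, σ_y = 372.0 → σ = 414 MPa, n = 0.898
  titanium alloy: E = 118.0, α = 8.98, σ_y = 836.0 → σ = 227 MPa, n = 3.69
  brass: E = 105.3, α = 20.2, σ_y = 211.0 → σ = 455 MPa, n = 0.464
Brass has the lowest safety factor, n = 0.464.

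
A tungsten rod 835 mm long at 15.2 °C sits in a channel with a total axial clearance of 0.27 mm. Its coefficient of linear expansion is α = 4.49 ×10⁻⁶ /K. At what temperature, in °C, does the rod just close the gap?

α·L₀·ΔT = 0.27 mm ⇒ ΔT = 0.27 / (4.49×10⁻⁶ × 835.0) = 72.02 K.
T = 15.2 + 72.02 = 87.22 °C.

87.2 °C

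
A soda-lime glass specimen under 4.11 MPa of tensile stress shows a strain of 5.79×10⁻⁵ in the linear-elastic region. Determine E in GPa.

71.0 GPa

E = σ/ε = 4.11 MPa / 5.79×10⁻⁵ = 70980 MPa = 71.0 GPa.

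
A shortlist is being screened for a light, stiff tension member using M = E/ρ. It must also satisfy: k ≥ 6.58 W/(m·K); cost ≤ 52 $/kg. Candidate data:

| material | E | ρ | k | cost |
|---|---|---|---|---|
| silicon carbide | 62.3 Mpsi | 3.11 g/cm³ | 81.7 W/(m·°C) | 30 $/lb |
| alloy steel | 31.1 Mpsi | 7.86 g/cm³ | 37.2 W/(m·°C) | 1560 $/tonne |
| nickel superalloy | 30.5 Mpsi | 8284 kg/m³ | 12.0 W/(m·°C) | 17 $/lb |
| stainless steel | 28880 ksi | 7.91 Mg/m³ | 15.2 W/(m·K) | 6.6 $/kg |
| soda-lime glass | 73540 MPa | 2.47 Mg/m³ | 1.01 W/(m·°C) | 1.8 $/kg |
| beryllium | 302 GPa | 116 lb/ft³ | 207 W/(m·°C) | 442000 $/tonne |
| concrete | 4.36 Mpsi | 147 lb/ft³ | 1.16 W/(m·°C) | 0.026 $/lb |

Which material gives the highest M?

alloy steel

Screen on constraints: k ≥ 6.58 W/(m·K); cost ≤ 52 $/kg. Survivors: alloy steel, nickel superalloy, stainless steel.
Putting every candidate on a common basis:
  alloy steel: E = 214.4 GPa, ρ = 7860 kg/m³
  nickel superalloy: E = 210.3 GPa, ρ = 8284 kg/m³
  stainless steel: E = 199.1 GPa, ρ = 7910 kg/m³
  alloy steel: M = 27.3 MN·m/kg
  nickel superalloy: M = 25.4 MN·m/kg
  stainless steel: M = 25.2 MN·m/kg
The maximum is for alloy steel.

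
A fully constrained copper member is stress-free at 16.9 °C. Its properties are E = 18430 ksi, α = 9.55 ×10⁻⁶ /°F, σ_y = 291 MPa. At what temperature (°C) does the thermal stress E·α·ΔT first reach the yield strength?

E = 18430 ksi = 127.1 GPa.
α = 9.55×10⁻⁶/°F × 9/5 = 17.2×10⁻⁶/K.
E·α·ΔT = 291.0 MPa ⇒ ΔT = 291.0 / (127.1×10³ × 17.2×10⁻⁶) = 133.2 K.
T = 16.9 + 133.2 = 150.1 °C.

150 °C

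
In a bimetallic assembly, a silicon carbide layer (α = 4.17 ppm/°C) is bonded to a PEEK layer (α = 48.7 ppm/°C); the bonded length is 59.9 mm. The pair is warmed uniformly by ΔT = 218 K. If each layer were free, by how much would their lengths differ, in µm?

581 µm

Δα = |4.17 − 48.7|×10⁻⁶/K = 44.5×10⁻⁶/K.
ΔL_mismatch = Δα·L·ΔT = 44.5×10⁻⁶ × 59.9 mm × 218.0 K = 581 µm.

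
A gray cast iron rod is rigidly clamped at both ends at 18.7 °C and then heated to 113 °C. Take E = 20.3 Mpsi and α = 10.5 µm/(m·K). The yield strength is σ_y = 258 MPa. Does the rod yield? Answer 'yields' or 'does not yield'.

does not yield

E = 20.3 Mpsi = 140.0 GPa.
ΔT = 94.30 K. Constrained thermal stress σ = E·α·ΔT = 140.0×10³ MPa × 10.5×10⁻⁶ × 94.30 = 139 MPa (compressive).
Compare to σ_y = 258 MPa: σ < σ_y, so it does not yield.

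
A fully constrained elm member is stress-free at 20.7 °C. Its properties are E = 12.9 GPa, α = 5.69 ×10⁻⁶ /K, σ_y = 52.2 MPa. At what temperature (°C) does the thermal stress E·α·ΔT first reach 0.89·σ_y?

654 °C

E·α·ΔT = 46.46 MPa ⇒ ΔT = 46.46 / (12.90×10³ × 5.69×10⁻⁶) = 632.9 K.
T = 20.7 + 632.9 = 653.6 °C.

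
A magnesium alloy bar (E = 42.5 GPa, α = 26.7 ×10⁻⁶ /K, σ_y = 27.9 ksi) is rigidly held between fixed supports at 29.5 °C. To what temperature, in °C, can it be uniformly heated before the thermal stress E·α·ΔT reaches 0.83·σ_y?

σ_y = 27.9 ksi = 192.4 MPa.
E·α·ΔT = 159.7 MPa ⇒ ΔT = 159.7 / (42.50×10³ × 26.7×10⁻⁶) = 140.7 K.
T = 29.5 + 140.7 = 170.2 °C.

170 °C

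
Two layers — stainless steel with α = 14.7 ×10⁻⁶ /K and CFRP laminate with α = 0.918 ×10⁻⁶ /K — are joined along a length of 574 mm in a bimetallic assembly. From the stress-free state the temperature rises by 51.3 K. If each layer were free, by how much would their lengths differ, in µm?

Δα = |14.7 − 0.918|×10⁻⁶/K = 13.8×10⁻⁶/K.
ΔL_mismatch = Δα·L·ΔT = 13.8×10⁻⁶ × 574.0 mm × 51.3 K = 406 µm.

406 µm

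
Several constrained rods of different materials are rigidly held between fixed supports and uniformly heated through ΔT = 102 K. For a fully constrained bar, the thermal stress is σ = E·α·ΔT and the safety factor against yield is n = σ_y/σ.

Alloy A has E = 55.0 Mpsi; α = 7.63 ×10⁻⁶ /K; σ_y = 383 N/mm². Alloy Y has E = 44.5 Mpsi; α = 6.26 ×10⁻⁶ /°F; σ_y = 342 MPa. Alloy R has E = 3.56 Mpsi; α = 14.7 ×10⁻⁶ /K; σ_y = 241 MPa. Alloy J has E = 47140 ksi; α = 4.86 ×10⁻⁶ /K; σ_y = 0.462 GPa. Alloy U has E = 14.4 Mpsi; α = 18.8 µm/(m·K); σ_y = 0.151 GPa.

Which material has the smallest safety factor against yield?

alloy U

Converting E to GPa, α to ×10⁻⁶/K, σ_y to MPa, then σ and n for each:
  alloy A: E = 379.2, α = 7.63, σ_y = 383.0 → σ = 295 MPa, n = 1.30
  alloy Y: E = 306.8, α = 11.3, σ_y = 342.0 → σ = 353 MPa, n = 0.970
  alloy R: E = 24.55, α = 14.7, σ_y = 241.0 → σ = 36.8 MPa, n = 6.55
  alloy J: E = 325.0, α = 4.86, σ_y = 462.0 → σ = 161 MPa, n = 2.87
  alloy U: E = 99.28, α = 18.8, σ_y = 151.0 → σ = 190 MPa, n = 0.793
The minimum is alloy U at n = 0.793.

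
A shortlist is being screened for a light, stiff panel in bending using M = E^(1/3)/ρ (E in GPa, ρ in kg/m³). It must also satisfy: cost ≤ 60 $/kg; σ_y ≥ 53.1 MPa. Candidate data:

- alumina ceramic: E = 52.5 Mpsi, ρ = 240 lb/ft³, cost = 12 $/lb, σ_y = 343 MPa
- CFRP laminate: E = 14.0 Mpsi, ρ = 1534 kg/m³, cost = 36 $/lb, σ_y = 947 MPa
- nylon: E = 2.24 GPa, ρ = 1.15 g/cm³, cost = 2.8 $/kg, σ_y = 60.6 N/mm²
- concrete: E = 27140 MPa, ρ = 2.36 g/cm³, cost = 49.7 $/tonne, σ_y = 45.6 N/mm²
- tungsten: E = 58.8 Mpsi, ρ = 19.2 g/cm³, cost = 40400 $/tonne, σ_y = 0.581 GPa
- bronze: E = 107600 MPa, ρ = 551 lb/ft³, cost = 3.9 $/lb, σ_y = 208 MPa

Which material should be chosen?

Screen on constraints: cost ≤ 60 $/kg; σ_y ≥ 53.1 MPa. Survivors: alumina ceramic, nylon, tungsten, bronze.
After converting to SI:
  alumina ceramic: E = 362.0 GPa, ρ = 3844 kg/m³
  nylon: E = 2.240 GPa, ρ = 1150 kg/m³
  tungsten: E = 405.4 GPa, ρ = 19200 kg/m³
  bronze: E = 107.6 GPa, ρ = 8826 kg/m³
  alumina ceramic: M = 1.85×10⁻³
  nylon: M = 1.14×10⁻³
  bronze: M = 0.539×10⁻³
  tungsten: M = 0.385×10⁻³
Highest index: alumina ceramic.

alumina ceramic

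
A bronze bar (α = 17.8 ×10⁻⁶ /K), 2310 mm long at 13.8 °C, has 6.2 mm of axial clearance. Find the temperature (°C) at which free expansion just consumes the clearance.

α·L₀·ΔT = 6.2 mm ⇒ ΔT = 6.2 / (17.8×10⁻⁶ × 2310.0) = 150.8 K.
T = 13.8 + 150.8 = 164.6 °C.

165 °C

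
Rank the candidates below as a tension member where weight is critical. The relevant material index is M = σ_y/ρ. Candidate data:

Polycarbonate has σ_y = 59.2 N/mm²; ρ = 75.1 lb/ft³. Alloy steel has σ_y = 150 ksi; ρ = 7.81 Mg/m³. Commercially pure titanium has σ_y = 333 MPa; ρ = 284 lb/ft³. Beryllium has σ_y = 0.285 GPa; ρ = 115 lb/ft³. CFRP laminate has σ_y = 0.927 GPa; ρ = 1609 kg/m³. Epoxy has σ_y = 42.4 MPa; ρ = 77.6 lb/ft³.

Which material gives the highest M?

After converting to SI:
  polycarbonate: σ_y = 59.20 MPa, ρ = 1203 kg/m³
  alloy steel: σ_y = 1034 MPa, ρ = 7810 kg/m³
  commercially pure titanium: σ_y = 333.0 MPa, ρ = 4549 kg/m³
  beryllium: σ_y = 285.0 MPa, ρ = 1842 kg/m³
  CFRP laminate: σ_y = 927.0 MPa, ρ = 1609 kg/m³
  epoxy: σ_y = 42.40 MPa, ρ = 1243 kg/m³
  CFRP laminate: M = 576 kN·m/kg
  beryllium: M = 155 kN·m/kg
  alloy steel: M = 132 kN·m/kg
  commercially pure titanium: M = 73.2 kN·m/kg
  polycarbonate: M = 49.2 kN·m/kg
  epoxy: M = 34.1 kN·m/kg
CFRP laminate has the largest M.

CFRP laminate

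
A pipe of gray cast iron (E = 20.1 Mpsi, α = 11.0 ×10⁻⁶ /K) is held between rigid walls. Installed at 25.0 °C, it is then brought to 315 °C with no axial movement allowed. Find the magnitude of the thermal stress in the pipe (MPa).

E = 20.1 Mpsi = 138.6 GPa.
ΔT = 290.0 K. Constrained thermal stress σ = E·α·ΔT = 138.6×10³ MPa × 11.0×10⁻⁶ × 290.0 = 442 MPa (compressive).

442 MPa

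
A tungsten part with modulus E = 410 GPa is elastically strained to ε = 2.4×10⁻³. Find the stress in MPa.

σ = E·ε = 410000 MPa × 2.4×10⁻³ = 984 MPa.

984 MPa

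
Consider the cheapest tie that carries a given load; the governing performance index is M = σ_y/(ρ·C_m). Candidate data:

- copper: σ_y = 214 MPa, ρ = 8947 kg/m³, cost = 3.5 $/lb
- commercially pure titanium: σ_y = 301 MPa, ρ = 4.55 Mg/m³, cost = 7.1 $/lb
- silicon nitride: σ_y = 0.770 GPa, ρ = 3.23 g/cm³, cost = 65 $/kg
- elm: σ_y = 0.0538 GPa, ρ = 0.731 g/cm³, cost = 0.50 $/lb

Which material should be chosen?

elm

After converting to SI:
  copper: σ_y = 214.0 MPa, ρ = 8947 kg/m³, cost = 7.716 $/kg
  commercially pure titanium: σ_y = 301.0 MPa, ρ = 4550 kg/m³, cost = 15.65 $/kg
  silicon nitride: σ_y = 770.0 MPa, ρ = 3230 kg/m³, cost = 65.00 $/kg
  elm: σ_y = 53.80 MPa, ρ = 731.0 kg/m³, cost = 1.102 $/kg
  elm: M = 66.8 kN·m per $
  commercially pure titanium: M = 4.23 kN·m per $
  silicon nitride: M = 3.67 kN·m per $
  copper: M = 3.10 kN·m per $
The maximum is for elm.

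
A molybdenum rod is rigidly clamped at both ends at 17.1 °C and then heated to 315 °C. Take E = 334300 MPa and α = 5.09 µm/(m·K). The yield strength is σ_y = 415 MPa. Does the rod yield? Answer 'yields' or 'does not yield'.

yields

E = 334300 MPa = 334.3 GPa.
ΔT = 297.9 K. Constrained thermal stress σ = E·α·ΔT = 334.3×10³ MPa × 5.09×10⁻⁶ × 297.9 = 507 MPa (compressive).
Compare to σ_y = 415 MPa: σ ≥ σ_y, so it yields.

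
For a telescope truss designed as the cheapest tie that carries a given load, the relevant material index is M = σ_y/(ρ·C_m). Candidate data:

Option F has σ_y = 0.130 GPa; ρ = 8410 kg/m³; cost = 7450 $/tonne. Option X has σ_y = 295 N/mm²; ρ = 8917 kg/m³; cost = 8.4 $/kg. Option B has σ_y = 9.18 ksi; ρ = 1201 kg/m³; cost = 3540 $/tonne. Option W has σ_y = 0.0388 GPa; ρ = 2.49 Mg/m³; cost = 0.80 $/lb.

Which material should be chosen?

Putting every candidate on a common basis:
  option F: σ_y = 130.0 MPa, ρ = 8410 kg/m³, cost = 7.450 $/kg
  option X: σ_y = 295.0 MPa, ρ = 8917 kg/m³, cost = 8.400 $/kg
  option B: σ_y = 63.29 MPa, ρ = 1201 kg/m³, cost = 3.540 $/kg
  option W: σ_y = 38.80 MPa, ρ = 2490 kg/m³, cost = 1.764 $/kg
  option B: M = 14.9 kN·m per $
  option W: M = 8.84 kN·m per $
  option X: M = 3.94 kN·m per $
  option F: M = 2.07 kN·m per $
Highest index: option B.

option B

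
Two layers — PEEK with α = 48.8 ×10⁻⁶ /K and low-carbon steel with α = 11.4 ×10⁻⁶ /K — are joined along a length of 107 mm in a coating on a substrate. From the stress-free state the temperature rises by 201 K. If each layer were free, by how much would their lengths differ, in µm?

Δα = |48.8 − 11.4|×10⁻⁶/K = 37.4×10⁻⁶/K.
ΔL_mismatch = Δα·L·ΔT = 37.4×10⁻⁶ × 107.0 mm × 201.0 K = 804 µm.

804 µm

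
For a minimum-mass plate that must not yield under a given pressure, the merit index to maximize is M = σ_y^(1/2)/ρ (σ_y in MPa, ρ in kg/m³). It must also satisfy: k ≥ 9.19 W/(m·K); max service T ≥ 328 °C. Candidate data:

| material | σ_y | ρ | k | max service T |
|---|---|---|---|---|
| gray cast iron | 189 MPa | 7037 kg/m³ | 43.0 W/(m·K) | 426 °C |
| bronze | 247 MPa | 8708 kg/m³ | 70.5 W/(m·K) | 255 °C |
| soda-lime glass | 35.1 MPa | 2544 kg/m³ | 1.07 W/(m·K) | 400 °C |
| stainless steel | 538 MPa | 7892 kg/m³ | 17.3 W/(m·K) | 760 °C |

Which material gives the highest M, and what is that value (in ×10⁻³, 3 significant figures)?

Screen on constraints: k ≥ 9.19 W/(m·K); max service T ≥ 328 °C. Survivors: gray cast iron, stainless steel.
Evaluate M for each candidate:
  stainless steel: M = 2.94×10⁻³
  gray cast iron: M = 1.95×10⁻³
Stainless steel ranks first.

stainless steel, M = 2.94×10⁻³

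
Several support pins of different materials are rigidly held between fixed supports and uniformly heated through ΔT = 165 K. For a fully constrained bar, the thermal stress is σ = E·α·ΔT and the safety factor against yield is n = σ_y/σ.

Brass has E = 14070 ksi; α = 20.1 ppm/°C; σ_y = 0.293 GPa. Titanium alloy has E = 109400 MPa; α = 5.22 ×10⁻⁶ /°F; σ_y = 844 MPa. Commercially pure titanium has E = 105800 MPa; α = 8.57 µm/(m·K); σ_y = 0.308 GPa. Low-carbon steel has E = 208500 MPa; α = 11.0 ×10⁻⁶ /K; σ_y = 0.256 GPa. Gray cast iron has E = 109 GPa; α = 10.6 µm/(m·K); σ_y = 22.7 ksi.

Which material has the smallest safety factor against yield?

Per material, after unit conversion:
  brass: E = 97.01, α = 20.1, σ_y = 293.0 → σ = 322 MPa, n = 0.911
  titanium alloy: E = 109.4, α = 9.40, σ_y = 844.0 → σ = 170 MPa, n = 4.98
  commercially pure titanium: E = 105.8, α = 8.57, σ_y = 308.0 → σ = 150 MPa, n = 2.06
  low-carbon steel: E = 208.5, α = 11.0, σ_y = 256.0 → σ = 378 MPa, n = 0.676
  gray cast iron: E = 109.0, α = 10.6, σ_y = 156.5 → σ = 191 MPa, n = 0.821
Low-carbon steel has the lowest safety factor, n = 0.676.

low-carbon steel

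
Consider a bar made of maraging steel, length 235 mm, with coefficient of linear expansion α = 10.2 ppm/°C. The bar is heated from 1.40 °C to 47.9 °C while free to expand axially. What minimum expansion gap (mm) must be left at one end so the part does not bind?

0.111 mm

ΔT = 47.9 − 1.40 = 46.50 K.
ΔL = α·L₀·ΔT = 10.2×10⁻⁶ × 235 mm × 46.50 K = 0.111 mm.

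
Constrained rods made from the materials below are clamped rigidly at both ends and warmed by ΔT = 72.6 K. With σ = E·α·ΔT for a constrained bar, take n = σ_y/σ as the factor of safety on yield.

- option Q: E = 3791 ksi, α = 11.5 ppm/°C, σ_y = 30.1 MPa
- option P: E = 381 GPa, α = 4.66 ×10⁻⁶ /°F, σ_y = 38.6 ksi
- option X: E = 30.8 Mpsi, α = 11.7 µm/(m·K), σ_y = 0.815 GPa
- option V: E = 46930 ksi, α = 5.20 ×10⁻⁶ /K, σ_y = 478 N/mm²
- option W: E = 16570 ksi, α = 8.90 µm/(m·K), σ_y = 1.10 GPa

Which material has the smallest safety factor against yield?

Per material, after unit conversion:
  option Q: E = 26.14, α = 11.5, σ_y = 30.10 → σ = 21.8 MPa, n = 1.38
  option P: E = 381.0, α = 8.39, σ_y = 266.1 → σ = 232 MPa, n = 1.15
  option X: E = 212.4, α = 11.7, σ_y = 815.0 → σ = 180 MPa, n = 4.52
  option V: E = 323.6, α = 5.20, σ_y = 478.0 → σ = 122 MPa, n = 3.91
  option W: E = 114.2, α = 8.90, σ_y = 1100 → σ = 73.8 MPa, n = 14.9
Option P has the lowest safety factor, n = 1.15.

option P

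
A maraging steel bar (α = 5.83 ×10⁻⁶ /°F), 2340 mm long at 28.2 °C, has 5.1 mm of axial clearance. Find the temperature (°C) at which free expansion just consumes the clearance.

α = 5.83×10⁻⁶/°F × 9/5 = 10.5×10⁻⁶/K.
α·L₀·ΔT = 5.1 mm ⇒ ΔT = 5.1 / (10.5×10⁻⁶ × 2340.0) = 207.7 K.
T = 28.2 + 207.7 = 235.9 °C.

236 °C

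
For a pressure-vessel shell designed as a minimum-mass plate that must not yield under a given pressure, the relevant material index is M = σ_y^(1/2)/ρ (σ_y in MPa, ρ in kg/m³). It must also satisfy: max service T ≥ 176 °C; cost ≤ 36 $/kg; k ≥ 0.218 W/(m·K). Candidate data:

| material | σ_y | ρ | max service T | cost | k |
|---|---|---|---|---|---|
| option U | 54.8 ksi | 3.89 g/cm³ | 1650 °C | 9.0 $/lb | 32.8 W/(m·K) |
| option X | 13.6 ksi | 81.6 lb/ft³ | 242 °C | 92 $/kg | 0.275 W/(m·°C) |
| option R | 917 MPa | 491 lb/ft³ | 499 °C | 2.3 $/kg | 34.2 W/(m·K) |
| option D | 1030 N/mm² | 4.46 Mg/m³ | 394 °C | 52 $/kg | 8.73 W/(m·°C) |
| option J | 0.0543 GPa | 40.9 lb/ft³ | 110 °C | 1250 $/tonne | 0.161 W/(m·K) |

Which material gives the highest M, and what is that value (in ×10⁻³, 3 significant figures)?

option U, M = 5.00×10⁻³

Screen on constraints: max service T ≥ 176 °C; cost ≤ 36 $/kg; k ≥ 0.218 W/(m·K). Survivors: option U, option R.
After converting to SI:
  option U: σ_y = 377.8 MPa, ρ = 3890 kg/m³
  option R: σ_y = 917.0 MPa, ρ = 7865 kg/m³
  option U: M = 5.00×10⁻³
  option R: M = 3.85×10⁻³
Option U has the largest M.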